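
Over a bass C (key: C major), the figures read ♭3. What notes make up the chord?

The written figures ♭3 are shorthand for 5/3: the 5 is implied.
A third above C in this key is E, lowered to Eb by the flat.
A fifth above C in this key is G.
Together with the bass C, this spells C minor in root position.

C, Eb, G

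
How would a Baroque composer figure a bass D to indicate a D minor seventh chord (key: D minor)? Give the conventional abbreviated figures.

D is the root of D minor seventh, so the chord is in root position.
A seventh chord in root position is figured 7/5/3, conventionally abbreviated 7.

7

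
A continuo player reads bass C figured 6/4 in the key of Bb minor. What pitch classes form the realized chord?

C, F, Ab

A fourth above C in this key is F.
A sixth above C in this key is Ab.
Together with the bass C, this spells F minor in second inversion.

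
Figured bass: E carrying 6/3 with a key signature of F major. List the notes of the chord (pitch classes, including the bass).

A third above E in this key is G.
A sixth above E in this key is C.
Together with the bass E, this spells C major in first inversion.

E, G, C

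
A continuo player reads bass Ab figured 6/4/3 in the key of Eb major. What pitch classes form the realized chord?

A third above Ab in this key is C.
A fourth above Ab in this key is D.
A sixth above Ab in this key is F.
Together with the bass Ab, this spells D half-diminished seventh in second inversion.

Ab, C, D, F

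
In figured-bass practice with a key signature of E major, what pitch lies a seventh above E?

Counting 6 letter steps above E lands on D; in E major, that letter is D#.

D#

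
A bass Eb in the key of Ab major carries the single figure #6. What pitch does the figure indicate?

C#

Counting 5 letter steps above Eb lands on C; in Ab major, that letter is C.
The #6 figure raises it a semitone, giving C#.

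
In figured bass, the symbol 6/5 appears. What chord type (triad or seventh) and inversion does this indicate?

seventh chord, first inversion

6/5 is shorthand for 6/5/3.
Intervals of 6/5/3 above the bass form a seventh chord; the bass is the third, so this is first inversion.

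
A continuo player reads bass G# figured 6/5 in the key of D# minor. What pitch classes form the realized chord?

G#, B, D#, E#

The written figures 6/5 are shorthand for 6/5/3: the 3 is implied.
A third above G# in this key is B.
A fifth above G# in this key is D#.
A sixth above G# in this key is E#.
Together with the bass G#, this spells E# half-diminished seventh in first inversion.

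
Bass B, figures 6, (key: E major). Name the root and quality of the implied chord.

The figures 6 indicate a triad in first inversion.
In first inversion the root lies a sixth above the bass: a sixth above B in E major is G#.
The chord tones are B, D#, G#, giving G# minor.

G# minor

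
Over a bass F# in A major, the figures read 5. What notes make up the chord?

The written figures 5 are shorthand for 5/3: the 3 is implied.
A third above F# in this key is A.
A fifth above F# in this key is C#.
Together with the bass F#, this spells F# minor in root position.

F#, A, C#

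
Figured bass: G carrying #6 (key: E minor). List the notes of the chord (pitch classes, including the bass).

G, B, E#

The written figures #6 are shorthand for 6/3: the 3 is implied.
A third above G in this key is B.
A sixth above G in this key is E, raised to E# by the sharp.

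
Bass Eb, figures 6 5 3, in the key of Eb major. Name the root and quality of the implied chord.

C minor seventh

The figures 6 5 3 indicate a seventh chord in first inversion.
In first inversion the root lies a sixth above the bass: a sixth above Eb in Eb major is C.
The chord tones are Eb, G, Bb, C, giving C minor seventh.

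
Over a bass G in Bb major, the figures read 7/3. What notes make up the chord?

The written figures 7/3 are shorthand for 7/5/3: the 5 is implied.
A third above G in this key is Bb.
A fifth above G in this key is D.
A seventh above G in this key is F.
Together with the bass G, this spells G minor seventh in root position.

G, Bb, D, F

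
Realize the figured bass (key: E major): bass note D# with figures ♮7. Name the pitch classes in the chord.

D#, F#, A, C

The written figures ♮7 are shorthand for 7/5/3: the 5/3 are implied.
A third above D# in this key is F#.
A fifth above D# in this key is A.
A seventh above D# in this key is C#, made natural (C) by the ♮ figure.
Together with the bass D#, this spells D# diminished seventh in root position.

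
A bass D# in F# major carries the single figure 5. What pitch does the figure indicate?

Counting 4 letter steps above D# lands on A; in F# major, that letter is A#.

A#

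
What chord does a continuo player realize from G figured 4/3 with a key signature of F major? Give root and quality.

The figures 4/3 indicate a seventh chord in second inversion.
In second inversion the root lies a fourth above the bass: a fourth above G in F major is C.
The chord tones are G, Bb, C, E, giving C dominant seventh.

C dominant seventh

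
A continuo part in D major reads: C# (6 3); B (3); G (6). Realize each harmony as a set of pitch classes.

C# (6/3): C#, E, A.
B (5/3): B, D, F#.
G (6/3): G, B, E.

C#, E, A | B, D, F# | G, B, E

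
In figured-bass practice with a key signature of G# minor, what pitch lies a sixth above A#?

F#

Counting 5 letter steps above A# lands on F; in G# minor, that letter is F#.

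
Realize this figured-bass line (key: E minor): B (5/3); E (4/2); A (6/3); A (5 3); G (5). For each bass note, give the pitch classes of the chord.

B (5/3): B, D, F#.
E (6/4/2): E, F#, A, C.
A (6/3): A, C, F#.
A (5/3): A, C, E.
G (5/3): G, B, D.

B, D, F# | E, F#, A, C | A, C, F# | A, C, E | G, B, D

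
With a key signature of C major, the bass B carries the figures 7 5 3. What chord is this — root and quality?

The figures 7 5 3 indicate a seventh chord in root position.
In root position the bass is the root, so the root is B.
The chord tones are B, D, F, A, giving B half-diminished seventh.

B half-diminished seventh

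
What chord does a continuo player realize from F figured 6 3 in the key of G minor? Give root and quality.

The figures 6 3 indicate a triad in first inversion.
In first inversion the root lies a sixth above the bass: a sixth above F in G minor is D.
The chord tones are F, A, D, giving D minor.

D minor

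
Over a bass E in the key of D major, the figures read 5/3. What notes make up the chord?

A third above E in this key is G.
A fifth above E in this key is B.
Together with the bass E, this spells E minor in root position.

E, G, B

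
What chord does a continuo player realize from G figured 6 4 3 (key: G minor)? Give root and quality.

The figures 6 4 3 indicate a seventh chord in second inversion.
In second inversion the root lies a fourth above the bass: a fourth above G in G minor is C.
The chord tones are G, Bb, C, Eb, giving C minor seventh.

C minor seventh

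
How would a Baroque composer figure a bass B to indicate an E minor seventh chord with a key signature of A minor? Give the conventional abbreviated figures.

4/3

B is the fifth of E minor seventh, so the chord is in second inversion.
A seventh chord in second inversion is figured 6/4/3, conventionally abbreviated 4/3.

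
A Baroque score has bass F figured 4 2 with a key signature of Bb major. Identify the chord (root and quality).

The figures 4 2 indicate a seventh chord in third inversion.
In third inversion the root lies a second above the bass: a second above F in Bb major is G.
The chord tones are F, G, Bb, D, giving G minor seventh.

G minor seventh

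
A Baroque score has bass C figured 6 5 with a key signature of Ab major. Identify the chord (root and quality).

The figures 6 5 indicate a seventh chord in first inversion.
In first inversion the root lies a sixth above the bass: a sixth above C in Ab major is Ab.
The chord tones are C, Eb, G, Ab, giving Ab major seventh.

Ab major seventh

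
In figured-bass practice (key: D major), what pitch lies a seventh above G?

Counting 6 letter steps above G lands on F; in D major, that letter is F#.

F#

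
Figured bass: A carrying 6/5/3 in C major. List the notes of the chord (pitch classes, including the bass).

A third above A in this key is C.
A fifth above A in this key is E.
A sixth above A in this key is F.
Together with the bass A, this spells F major seventh in first inversion.

A, C, E, F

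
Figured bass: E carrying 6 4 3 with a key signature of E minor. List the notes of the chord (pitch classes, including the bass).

A third above E in this key is G.
A fourth above E in this key is A.
A sixth above E in this key is C.
Together with the bass E, this spells A minor seventh in second inversion.

E, G, A, C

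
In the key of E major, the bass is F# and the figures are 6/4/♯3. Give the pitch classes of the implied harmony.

A third above F# in this key is A, raised to A# by the sharp.
A fourth above F# in this key is B.
A sixth above F# in this key is D#.
Together with the bass F#, this spells B major seventh in second inversion.

F#, A#, B, D#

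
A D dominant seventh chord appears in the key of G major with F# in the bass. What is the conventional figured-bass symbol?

6/5

F# is the third of D dominant seventh, so the chord is in first inversion.
A seventh chord in first inversion is figured 6/5/3, conventionally abbreviated 6/5.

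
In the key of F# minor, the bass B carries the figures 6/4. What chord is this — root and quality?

The figures 6/4 indicate a triad in second inversion.
In second inversion the root lies a fourth above the bass: a fourth above B in F# minor is E.
The chord tones are B, E, G#, giving E major.

E major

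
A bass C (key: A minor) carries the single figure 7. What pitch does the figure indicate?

B

Counting 6 letter steps above C lands on B; in A minor, that letter is B.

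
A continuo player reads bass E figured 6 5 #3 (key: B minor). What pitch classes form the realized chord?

A third above E in this key is G, raised to G# by the sharp.
A fifth above E in this key is B.
A sixth above E in this key is C#.
Together with the bass E, this spells C# minor seventh in first inversion.

E, G#, B, C#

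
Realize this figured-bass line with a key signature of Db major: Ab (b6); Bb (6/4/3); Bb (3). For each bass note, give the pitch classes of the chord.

Ab (b6/3): Ab, C, Fb.
Bb (6/4/3): Bb, Db, Eb, Gb.
Bb (5/3): Bb, Db, F.

Ab, C, Fb | Bb, Db, Eb, Gb | Bb, Db, F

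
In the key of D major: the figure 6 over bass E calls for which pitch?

C#

Counting 5 letter steps above E lands on C; in D major, that letter is C#.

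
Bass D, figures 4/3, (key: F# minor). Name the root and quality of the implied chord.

The figures 4/3 indicate a seventh chord in second inversion.
In second inversion the root lies a fourth above the bass: a fourth above D in F# minor is G#.
The chord tones are D, F#, G#, B, giving G# half-diminished seventh.

G# half-diminished seventh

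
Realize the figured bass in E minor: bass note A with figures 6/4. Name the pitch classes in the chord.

A fourth above A in this key is D.
A sixth above A in this key is F#.
Together with the bass A, this spells D major in second inversion.

A, D, F#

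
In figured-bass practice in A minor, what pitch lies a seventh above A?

G

Counting 6 letter steps above A lands on G; in A minor, that letter is G.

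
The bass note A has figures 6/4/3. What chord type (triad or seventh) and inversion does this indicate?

seventh chord, second inversion

Intervals of 6/4/3 above the bass form a seventh chord; the bass is the fifth, so this is second inversion.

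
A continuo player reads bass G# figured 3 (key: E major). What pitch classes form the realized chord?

G#, B, D#

The written figures 3 are shorthand for 5/3: the 5 is implied.
A third above G# in this key is B.
A fifth above G# in this key is D#.
Together with the bass G#, this spells G# minor in root position.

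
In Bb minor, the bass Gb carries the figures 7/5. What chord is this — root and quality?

Gb major seventh

The figures 7/5 indicate a seventh chord in root position.
In root position the bass is the root, so the root is Gb.
The chord tones are Gb, Bb, Db, F, giving Gb major seventh.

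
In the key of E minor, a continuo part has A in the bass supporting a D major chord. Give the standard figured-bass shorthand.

A is the fifth of D major, so the chord is in second inversion.
A triad in second inversion is figured 6/4, conventionally abbreviated 6/4.

6/4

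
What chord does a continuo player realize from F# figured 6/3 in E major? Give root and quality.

D# diminished

The figures 6/3 indicate a triad in first inversion.
In first inversion the root lies a sixth above the bass: a sixth above F# in E major is D#.
The chord tones are F#, A, D#, giving D# diminished.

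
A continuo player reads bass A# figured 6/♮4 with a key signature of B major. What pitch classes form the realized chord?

A fourth above A# in this key is D#, made natural (D) by the ♮ figure.
A sixth above A# in this key is F#.
Together with the bass A#, this spells D augmented in second inversion.

A#, D, F#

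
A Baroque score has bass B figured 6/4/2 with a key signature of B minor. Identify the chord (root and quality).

C# half-diminished seventh

The figures 6/4/2 indicate a seventh chord in third inversion.
In third inversion the root lies a second above the bass: a second above B in B minor is C#.
The chord tones are B, C#, E, G, giving C# half-diminished seventh.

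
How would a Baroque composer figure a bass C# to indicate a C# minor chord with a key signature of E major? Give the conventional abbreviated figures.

no figures

C# is the root of C# minor, so the chord is in root position.
A triad in root position is figured 5/3, conventionally abbreviated (no figures — root-position triad).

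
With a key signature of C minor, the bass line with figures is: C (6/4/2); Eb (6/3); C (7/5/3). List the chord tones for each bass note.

C (6/4/2): C, D, F, Ab.
Eb (6/3): Eb, G, C.
C (7/5/3): C, Eb, G, Bb.

C, D, F, Ab | Eb, G, C | C, Eb, G, Bb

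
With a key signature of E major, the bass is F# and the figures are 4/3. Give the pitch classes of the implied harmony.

F#, A, B, D#

The written figures 4/3 are shorthand for 6/4/3: the 6 is implied.
A third above F# in this key is A.
A fourth above F# in this key is B.
A sixth above F# in this key is D#.
Together with the bass F#, this spells B dominant seventh in second inversion.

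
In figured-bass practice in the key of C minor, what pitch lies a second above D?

Counting 1 letter step above D lands on E; in C minor, that letter is Eb.

Eb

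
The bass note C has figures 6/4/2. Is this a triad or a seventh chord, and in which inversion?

seventh chord, third inversion

Intervals of 6/4/2 above the bass form a seventh chord; the bass is the seventh, so this is third inversion.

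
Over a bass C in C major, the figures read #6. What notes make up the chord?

The written figures #6 are shorthand for 6/3: the 3 is implied.
A third above C in this key is E.
A sixth above C in this key is A, raised to A# by the sharp.

C, E, A#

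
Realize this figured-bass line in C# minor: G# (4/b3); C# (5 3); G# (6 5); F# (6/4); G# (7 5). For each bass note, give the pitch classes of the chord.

G#, Bb, C#, E | C#, E, G# | G#, B, D#, E | F#, B, D# | G#, B, D#, F#

G# (6/4/b3): G#, Bb, C#, E.
C# (5/3): C#, E, G#.
G# (6/5/3): G#, B, D#, E.
F# (6/4): F#, B, D#.
G# (7/5/3): G#, B, D#, F#.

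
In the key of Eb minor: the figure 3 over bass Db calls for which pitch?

Counting 2 letter steps above Db lands on F; in Eb minor, that letter is F.

F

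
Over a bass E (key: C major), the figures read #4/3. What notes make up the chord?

The written figures #4/3 are shorthand for 6/4/3: the 6 is implied.
A third above E in this key is G.
A fourth above E in this key is A, raised to A# by the sharp.
A sixth above E in this key is C.

E, G, A#, C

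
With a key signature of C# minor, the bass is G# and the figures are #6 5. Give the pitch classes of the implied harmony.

G#, B, D#, E#

The written figures #6 5 are shorthand for 6/5/3: the 3 is implied.
A third above G# in this key is B.
A fifth above G# in this key is D#.
A sixth above G# in this key is E, raised to E# by the sharp.
Together with the bass G#, this spells E# half-diminished seventh in first inversion.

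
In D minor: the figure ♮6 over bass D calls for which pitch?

Counting 5 letter steps above D lands on B; in D minor, that letter is Bb.
The ♮6 figure makes it natural, giving B.

B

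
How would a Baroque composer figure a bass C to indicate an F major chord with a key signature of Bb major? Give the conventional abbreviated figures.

C is the fifth of F major, so the chord is in second inversion.
A triad in second inversion is figured 6/4, conventionally abbreviated 6/4.

6/4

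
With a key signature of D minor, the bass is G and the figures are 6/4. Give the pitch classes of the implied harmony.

G, C, E

A fourth above G in this key is C.
A sixth above G in this key is E.
Together with the bass G, this spells C major in second inversion.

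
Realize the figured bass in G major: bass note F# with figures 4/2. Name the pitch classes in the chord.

F#, G, B, D

The written figures 4/2 are shorthand for 6/4/2: the 6 is implied.
A second above F# in this key is G.
A fourth above F# in this key is B.
A sixth above F# in this key is D.
Together with the bass F#, this spells G major seventh in third inversion.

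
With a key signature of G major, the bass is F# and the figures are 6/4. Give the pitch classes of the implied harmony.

A fourth above F# in this key is B.
A sixth above F# in this key is D.
Together with the bass F#, this spells B minor in second inversion.

F#, B, D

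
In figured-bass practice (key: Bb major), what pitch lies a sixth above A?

F

Counting 5 letter steps above A lands on F; in Bb major, that letter is F.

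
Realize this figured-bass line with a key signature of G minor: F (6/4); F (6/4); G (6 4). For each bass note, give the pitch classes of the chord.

F, Bb, D | F, Bb, D | G, C, Eb

F (6/4): F, Bb, D.
F (6/4): F, Bb, D.
G (6/4): G, C, Eb.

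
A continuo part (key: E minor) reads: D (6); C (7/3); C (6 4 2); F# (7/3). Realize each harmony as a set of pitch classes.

D, F#, B | C, E, G, B | C, D, F#, A | F#, A, C, E

D (6/3): D, F#, B.
C (7/5/3): C, E, G, B.
C (6/4/2): C, D, F#, A.
F# (7/5/3): F#, A, C, E.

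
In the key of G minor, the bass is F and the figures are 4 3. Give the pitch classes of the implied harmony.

The written figures 4 3 are shorthand for 6/4/3: the 6 is implied.
A third above F in this key is A.
A fourth above F in this key is Bb.
A sixth above F in this key is D.
Together with the bass F, this spells Bb major seventh in second inversion.

F, A, Bb, D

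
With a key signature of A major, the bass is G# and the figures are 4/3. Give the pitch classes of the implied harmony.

G#, B, C#, E

The written figures 4/3 are shorthand for 6/4/3: the 6 is implied.
A third above G# in this key is B.
A fourth above G# in this key is C#.
A sixth above G# in this key is E.
Together with the bass G#, this spells C# minor seventh in second inversion.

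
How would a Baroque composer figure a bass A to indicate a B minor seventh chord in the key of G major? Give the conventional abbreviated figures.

4/2

A is the seventh of B minor seventh, so the chord is in third inversion.
A seventh chord in third inversion is figured 6/4/2, conventionally abbreviated 4/2.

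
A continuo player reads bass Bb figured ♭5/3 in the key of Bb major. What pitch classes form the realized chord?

Bb, D, Fb

A third above Bb in this key is D.
A fifth above Bb in this key is F, lowered to Fb by the flat.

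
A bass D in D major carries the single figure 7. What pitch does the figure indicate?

C#

Counting 6 letter steps above D lands on C; in D major, that letter is C#.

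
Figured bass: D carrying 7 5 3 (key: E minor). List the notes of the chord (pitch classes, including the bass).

D, F#, A, C

A third above D in this key is F#.
A fifth above D in this key is A.
A seventh above D in this key is C.
Together with the bass D, this spells D dominant seventh in root position.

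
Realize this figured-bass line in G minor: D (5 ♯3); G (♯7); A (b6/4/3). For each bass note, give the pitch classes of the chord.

D (5/#3): D, F#, A.
G (#7/5/3): G, Bb, D, F#.
A (b6/4/3): A, C, D, Fb.

D, F#, A | G, Bb, D, F# | A, C, D, Fb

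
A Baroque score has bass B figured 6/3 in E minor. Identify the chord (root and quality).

The figures 6/3 indicate a triad in first inversion.
In first inversion the root lies a sixth above the bass: a sixth above B in E minor is G.
The chord tones are B, D, G, giving G major.

G major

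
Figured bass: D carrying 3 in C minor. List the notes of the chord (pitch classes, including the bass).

The written figures 3 are shorthand for 5/3: the 5 is implied.
A third above D in this key is F.
A fifth above D in this key is Ab.
Together with the bass D, this spells D diminished in root position.

D, F, Ab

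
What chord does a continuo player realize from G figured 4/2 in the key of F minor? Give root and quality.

Ab major seventh

The figures 4/2 indicate a seventh chord in third inversion.
In third inversion the root lies a second above the bass: a second above G in F minor is Ab.
The chord tones are G, Ab, C, Eb, giving Ab major seventh.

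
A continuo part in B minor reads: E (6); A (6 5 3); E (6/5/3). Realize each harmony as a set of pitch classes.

E (6/3): E, G, C#.
A (6/5/3): A, C#, E, F#.
E (6/5/3): E, G, B, C#.

E, G, C# | A, C#, E, F# | E, G, B, C#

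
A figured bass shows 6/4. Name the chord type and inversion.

Intervals of 6/4 above the bass form a triad; the bass is the fifth, so this is second inversion.

triad, second inversion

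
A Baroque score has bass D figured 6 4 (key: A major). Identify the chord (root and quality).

The figures 6 4 indicate a triad in second inversion.
In second inversion the root lies a fourth above the bass: a fourth above D in A major is G#.
The chord tones are D, G#, B, giving G# diminished.

G# diminished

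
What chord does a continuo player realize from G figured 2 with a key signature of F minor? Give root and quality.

Ab major seventh

The figures 2 indicate a seventh chord in third inversion.
In third inversion the root lies a second above the bass: a second above G in F minor is Ab.
The chord tones are G, Ab, C, Eb, giving Ab major seventh.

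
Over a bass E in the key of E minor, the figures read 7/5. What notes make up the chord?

E, G, B, D

The written figures 7/5 are shorthand for 7/5/3: the 3 is implied.
A third above E in this key is G.
A fifth above E in this key is B.
A seventh above E in this key is D.
Together with the bass E, this spells E minor seventh in root position.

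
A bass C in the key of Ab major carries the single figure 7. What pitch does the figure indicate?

Counting 6 letter steps above C lands on B; in Ab major, that letter is Bb.

Bb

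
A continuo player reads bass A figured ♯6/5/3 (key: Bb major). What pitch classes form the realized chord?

A third above A in this key is C.
A fifth above A in this key is Eb.
A sixth above A in this key is F, raised to F# by the sharp.
Together with the bass A, this spells F# diminished seventh in first inversion.

A, C, Eb, F#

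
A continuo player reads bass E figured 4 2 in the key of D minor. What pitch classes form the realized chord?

E, F, A, C

The written figures 4 2 are shorthand for 6/4/2: the 6 is implied.
A second above E in this key is F.
A fourth above E in this key is A.
A sixth above E in this key is C.
Together with the bass E, this spells F major seventh in third inversion.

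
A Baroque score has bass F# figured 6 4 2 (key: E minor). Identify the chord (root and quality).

G major seventh

The figures 6 4 2 indicate a seventh chord in third inversion.
In third inversion the root lies a second above the bass: a second above F# in E minor is G.
The chord tones are F#, G, B, D, giving G major seventh.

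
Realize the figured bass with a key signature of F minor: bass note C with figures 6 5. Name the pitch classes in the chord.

The written figures 6 5 are shorthand for 6/5/3: the 3 is implied.
A third above C in this key is Eb.
A fifth above C in this key is G.
A sixth above C in this key is Ab.
Together with the bass C, this spells Ab major seventh in first inversion.

C, Eb, G, Ab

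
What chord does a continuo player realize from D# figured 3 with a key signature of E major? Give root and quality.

D# diminished

The figures 3 indicate a triad in root position.
In root position the bass is the root, so the root is D#.
The chord tones are D#, F#, A, giving D# diminished.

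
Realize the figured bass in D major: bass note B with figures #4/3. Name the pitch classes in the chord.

B, D, E#, G

The written figures #4/3 are shorthand for 6/4/3: the 6 is implied.
A third above B in this key is D.
A fourth above B in this key is E, raised to E# by the sharp.
A sixth above B in this key is G.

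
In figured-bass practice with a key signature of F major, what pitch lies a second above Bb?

C

Counting 1 letter step above Bb lands on C; in F major, that letter is C.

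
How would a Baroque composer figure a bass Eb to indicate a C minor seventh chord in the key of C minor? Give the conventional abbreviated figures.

Eb is the third of C minor seventh, so the chord is in first inversion.
A seventh chord in first inversion is figured 6/5/3, conventionally abbreviated 6/5.

6/5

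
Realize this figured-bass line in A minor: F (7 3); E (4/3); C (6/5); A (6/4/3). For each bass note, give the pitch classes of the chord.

F (7/5/3): F, A, C, E.
E (6/4/3): E, G, A, C.
C (6/5/3): C, E, G, A.
A (6/4/3): A, C, D, F.

F, A, C, E | E, G, A, C | C, E, G, A | A, C, D, F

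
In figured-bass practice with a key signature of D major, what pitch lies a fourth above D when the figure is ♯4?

G#

Counting 3 letter steps above D lands on G; in D major, that letter is G.
The #4 figure raises it a semitone, giving G#.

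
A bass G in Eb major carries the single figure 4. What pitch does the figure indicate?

Counting 3 letter steps above G lands on C; in Eb major, that letter is C.

C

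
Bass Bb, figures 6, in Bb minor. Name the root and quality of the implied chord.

Gb major

The figures 6 indicate a triad in first inversion.
In first inversion the root lies a sixth above the bass: a sixth above Bb in Bb minor is Gb.
The chord tones are Bb, Db, Gb, giving Gb major.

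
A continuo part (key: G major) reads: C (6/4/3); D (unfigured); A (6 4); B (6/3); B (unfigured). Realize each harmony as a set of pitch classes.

C, E, F#, A | D, F#, A | A, D, F# | B, D, G | B, D, F#

C (6/4/3): C, E, F#, A.
D (5/3): D, F#, A.
A (6/4): A, D, F#.
B (6/3): B, D, G.
B (5/3): B, D, F#.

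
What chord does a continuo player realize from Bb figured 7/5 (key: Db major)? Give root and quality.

The figures 7/5 indicate a seventh chord in root position.
In root position the bass is the root, so the root is Bb.
The chord tones are Bb, Db, F, Ab, giving Bb minor seventh.

Bb minor seventh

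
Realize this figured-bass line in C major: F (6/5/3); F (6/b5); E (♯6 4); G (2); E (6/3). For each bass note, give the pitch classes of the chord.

F (6/5/3): F, A, C, D.
F (6/b5/3): F, A, Cb, D.
E (#6/4): E, A, C#.
G (6/4/2): G, A, C, E.
E (6/3): E, G, C.

F, A, C, D | F, A, Cb, D | E, A, C# | G, A, C, E | E, G, C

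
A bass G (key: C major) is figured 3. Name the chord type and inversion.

triad, root position

3 is shorthand for 5/3.
Intervals of 5/3 above the bass form a triad; the bass is the root, so this is root position.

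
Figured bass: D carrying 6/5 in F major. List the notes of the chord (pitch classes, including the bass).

The written figures 6/5 are shorthand for 6/5/3: the 3 is implied.
A third above D in this key is F.
A fifth above D in this key is A.
A sixth above D in this key is Bb.
Together with the bass D, this spells Bb major seventh in first inversion.

D, F, A, Bb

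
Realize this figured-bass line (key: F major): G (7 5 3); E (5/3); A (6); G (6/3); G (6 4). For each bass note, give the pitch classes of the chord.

G, Bb, D, F | E, G, Bb | A, C, F | G, Bb, E | G, C, E

G (7/5/3): G, Bb, D, F.
E (5/3): E, G, Bb.
A (6/3): A, C, F.
G (6/3): G, Bb, E.
G (6/4): G, C, E.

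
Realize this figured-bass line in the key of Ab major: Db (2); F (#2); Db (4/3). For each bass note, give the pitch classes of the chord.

Db, Eb, G, Bb | F, G#, Bb, Db | Db, F, G, Bb

Db (6/4/2): Db, Eb, G, Bb.
F (6/4/#2): F, G#, Bb, Db.
Db (6/4/3): Db, F, G, Bb.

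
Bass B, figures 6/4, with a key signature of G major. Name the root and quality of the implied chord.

The figures 6/4 indicate a triad in second inversion.
In second inversion the root lies a fourth above the bass: a fourth above B in G major is E.
The chord tones are B, E, G, giving E minor.

E minor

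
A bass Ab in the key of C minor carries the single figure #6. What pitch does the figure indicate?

Counting 5 letter steps above Ab lands on F; in C minor, that letter is F.
The #6 figure raises it a semitone, giving F#.

F#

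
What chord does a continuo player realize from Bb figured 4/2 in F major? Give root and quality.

C dominant seventh

The figures 4/2 indicate a seventh chord in third inversion.
In third inversion the root lies a second above the bass: a second above Bb in F major is C.
The chord tones are Bb, C, E, G, giving C dominant seventh.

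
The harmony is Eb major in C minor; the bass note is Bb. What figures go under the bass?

Bb is the fifth of Eb major, so the chord is in second inversion.
A triad in second inversion is figured 6/4, conventionally abbreviated 6/4.

6/4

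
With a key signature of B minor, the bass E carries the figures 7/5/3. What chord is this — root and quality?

E minor seventh

The figures 7/5/3 indicate a seventh chord in root position.
In root position the bass is the root, so the root is E.
The chord tones are E, G, B, D, giving E minor seventh.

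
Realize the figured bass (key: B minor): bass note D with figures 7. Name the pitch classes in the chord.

The written figures 7 are shorthand for 7/5/3: the 5/3 are implied.
A third above D in this key is F#.
A fifth above D in this key is A.
A seventh above D in this key is C#.
Together with the bass D, this spells D major seventh in root position.

D, F#, A, C#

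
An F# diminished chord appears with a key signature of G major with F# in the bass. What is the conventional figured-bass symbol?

no figures

F# is the root of F# diminished, so the chord is in root position.
A triad in root position is figured 5/3, conventionally abbreviated (no figures — root-position triad).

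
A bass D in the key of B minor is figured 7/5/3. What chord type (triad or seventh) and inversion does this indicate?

Intervals of 7/5/3 above the bass form a seventh chord; the bass is the root, so this is root position.

seventh chord, root position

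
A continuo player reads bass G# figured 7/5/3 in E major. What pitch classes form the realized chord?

G#, B, D#, F#

A third above G# in this key is B.
A fifth above G# in this key is D#.
A seventh above G# in this key is F#.
Together with the bass G#, this spells G# minor seventh in root position.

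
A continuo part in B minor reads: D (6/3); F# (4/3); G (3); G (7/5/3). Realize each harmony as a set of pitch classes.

D, F#, B | F#, A, B, D | G, B, D | G, B, D, F#

D (6/3): D, F#, B.
F# (6/4/3): F#, A, B, D.
G (5/3): G, B, D.
G (7/5/3): G, B, D, F#.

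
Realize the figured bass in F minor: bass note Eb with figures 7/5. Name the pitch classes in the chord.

Eb, G, Bb, Db

The written figures 7/5 are shorthand for 7/5/3: the 3 is implied.
A third above Eb in this key is G.
A fifth above Eb in this key is Bb.
A seventh above Eb in this key is Db.
Together with the bass Eb, this spells Eb dominant seventh in root position.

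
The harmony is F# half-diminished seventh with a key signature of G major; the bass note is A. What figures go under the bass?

6/5

A is the third of F# half-diminished seventh, so the chord is in first inversion.
A seventh chord in first inversion is figured 6/5/3, conventionally abbreviated 6/5.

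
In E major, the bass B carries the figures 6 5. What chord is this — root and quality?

G# minor seventh

The figures 6 5 indicate a seventh chord in first inversion.
In first inversion the root lies a sixth above the bass: a sixth above B in E major is G#.
The chord tones are B, D#, F#, G#, giving G# minor seventh.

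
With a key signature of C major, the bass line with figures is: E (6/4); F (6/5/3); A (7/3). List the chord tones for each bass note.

E (6/4): E, A, C.
F (6/5/3): F, A, C, D.
A (7/5/3): A, C, E, G.

E, A, C | F, A, C, D | A, C, E, G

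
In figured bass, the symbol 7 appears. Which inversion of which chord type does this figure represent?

7 is shorthand for 7/5/3.
Intervals of 7/5/3 above the bass form a seventh chord; the bass is the root, so this is root position.

seventh chord, root position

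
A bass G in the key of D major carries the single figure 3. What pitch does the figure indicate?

B

Counting 2 letter steps above G lands on B; in D major, that letter is B.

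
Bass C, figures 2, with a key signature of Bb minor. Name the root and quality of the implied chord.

Db major seventh

The figures 2 indicate a seventh chord in third inversion.
In third inversion the root lies a second above the bass: a second above C in Bb minor is Db.
The chord tones are C, Db, F, Ab, giving Db major seventh.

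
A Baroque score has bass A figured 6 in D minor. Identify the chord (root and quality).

The figures 6 indicate a triad in first inversion.
In first inversion the root lies a sixth above the bass: a sixth above A in D minor is F.
The chord tones are A, C, F, giving F major.

F major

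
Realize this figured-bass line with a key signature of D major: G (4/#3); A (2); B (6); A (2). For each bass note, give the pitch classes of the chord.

G, B#, C#, E | A, B, D, F# | B, D, G | A, B, D, F#

G (6/4/#3): G, B#, C#, E.
A (6/4/2): A, B, D, F#.
B (6/3): B, D, G.
A (6/4/2): A, B, D, F#.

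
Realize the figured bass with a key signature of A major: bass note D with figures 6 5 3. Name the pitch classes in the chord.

D, F#, A, B

A third above D in this key is F#.
A fifth above D in this key is A.
A sixth above D in this key is B.
Together with the bass D, this spells B minor seventh in first inversion.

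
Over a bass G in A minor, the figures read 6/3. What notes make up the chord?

A third above G in this key is B.
A sixth above G in this key is E.
Together with the bass G, this spells E minor in first inversion.

G, B, E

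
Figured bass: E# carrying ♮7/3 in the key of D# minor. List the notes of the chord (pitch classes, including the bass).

E#, G#, B, D

The written figures ♮7/3 are shorthand for 7/5/3: the 5 is implied.
A third above E# in this key is G#.
A fifth above E# in this key is B.
A seventh above E# in this key is D#, made natural (D) by the ♮ figure.
Together with the bass E#, this spells E# diminished seventh in root position.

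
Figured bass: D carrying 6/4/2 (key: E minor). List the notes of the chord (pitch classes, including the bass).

D, E, G, B

A second above D in this key is E.
A fourth above D in this key is G.
A sixth above D in this key is B.
Together with the bass D, this spells E minor seventh in third inversion.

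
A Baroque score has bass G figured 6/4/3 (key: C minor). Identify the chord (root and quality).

The figures 6/4/3 indicate a seventh chord in second inversion.
In second inversion the root lies a fourth above the bass: a fourth above G in C minor is C.
The chord tones are G, Bb, C, Eb, giving C minor seventh.

C minor seventh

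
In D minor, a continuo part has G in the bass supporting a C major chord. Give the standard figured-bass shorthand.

G is the fifth of C major, so the chord is in second inversion.
A triad in second inversion is figured 6/4, conventionally abbreviated 6/4.

6/4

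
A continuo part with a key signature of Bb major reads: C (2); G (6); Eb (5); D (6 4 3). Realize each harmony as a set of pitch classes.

C, D, F, A | G, Bb, Eb | Eb, G, Bb | D, F, G, Bb

C (6/4/2): C, D, F, A.
G (6/3): G, Bb, Eb.
Eb (5/3): Eb, G, Bb.
D (6/4/3): D, F, G, Bb.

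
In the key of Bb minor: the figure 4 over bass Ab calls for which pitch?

Counting 3 letter steps above Ab lands on D; in Bb minor, that letter is Db.

Db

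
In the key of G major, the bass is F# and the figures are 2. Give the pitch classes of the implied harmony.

F#, G, B, D

The written figures 2 are shorthand for 6/4/2: the 6/4 are implied.
A second above F# in this key is G.
A fourth above F# in this key is B.
A sixth above F# in this key is D.
Together with the bass F#, this spells G major seventh in third inversion.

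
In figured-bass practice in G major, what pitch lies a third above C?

Counting 2 letter steps above C lands on E; in G major, that letter is E.

E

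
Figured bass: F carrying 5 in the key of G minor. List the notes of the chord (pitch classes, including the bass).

The written figures 5 are shorthand for 5/3: the 3 is implied.
A third above F in this key is A.
A fifth above F in this key is C.
Together with the bass F, this spells F major in root position.

F, A, C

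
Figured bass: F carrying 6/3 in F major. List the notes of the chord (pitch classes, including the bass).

F, A, D

A third above F in this key is A.
A sixth above F in this key is D.
Together with the bass F, this spells D minor in first inversion.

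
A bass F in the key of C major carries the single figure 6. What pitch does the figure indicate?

D

Counting 5 letter steps above F lands on D; in C major, that letter is D.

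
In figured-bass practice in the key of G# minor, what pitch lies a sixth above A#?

F#

Counting 5 letter steps above A# lands on F; in G# minor, that letter is F#.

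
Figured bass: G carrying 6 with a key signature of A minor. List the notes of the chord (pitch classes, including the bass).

G, B, E

The written figures 6 are shorthand for 6/3: the 3 is implied.
A third above G in this key is B.
A sixth above G in this key is E.
Together with the bass G, this spells E minor in first inversion.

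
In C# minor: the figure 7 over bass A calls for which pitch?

Counting 6 letter steps above A lands on G; in C# minor, that letter is G#.

G#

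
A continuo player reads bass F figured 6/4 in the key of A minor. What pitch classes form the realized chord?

A fourth above F in this key is B.
A sixth above F in this key is D.
Together with the bass F, this spells B diminished in second inversion.

F, B, D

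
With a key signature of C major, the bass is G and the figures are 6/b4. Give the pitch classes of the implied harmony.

A fourth above G in this key is C, lowered to Cb by the flat.
A sixth above G in this key is E.

G, Cb, E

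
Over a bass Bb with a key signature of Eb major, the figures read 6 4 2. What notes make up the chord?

Bb, C, Eb, G

A second above Bb in this key is C.
A fourth above Bb in this key is Eb.
A sixth above Bb in this key is G.
Together with the bass Bb, this spells C minor seventh in third inversion.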